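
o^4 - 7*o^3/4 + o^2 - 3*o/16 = o*(o - 3/4)*(o - 1/2)^2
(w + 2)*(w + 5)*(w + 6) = w^3 + 13*w^2 + 52*w + 60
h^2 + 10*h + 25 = (h + 5)^2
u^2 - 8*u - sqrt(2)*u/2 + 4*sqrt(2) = (u - 8)*(u - sqrt(2)/2)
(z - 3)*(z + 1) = z^2 - 2*z - 3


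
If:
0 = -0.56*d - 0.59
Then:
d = -1.05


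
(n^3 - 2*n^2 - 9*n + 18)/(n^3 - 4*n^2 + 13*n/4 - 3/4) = 4*(n^2 + n - 6)/(4*n^2 - 4*n + 1)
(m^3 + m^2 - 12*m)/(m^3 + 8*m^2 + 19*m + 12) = m*(m - 3)/(m^2 + 4*m + 3)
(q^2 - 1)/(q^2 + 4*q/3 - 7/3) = 3*(q + 1)/(3*q + 7)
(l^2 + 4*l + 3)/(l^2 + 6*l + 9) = (l + 1)/(l + 3)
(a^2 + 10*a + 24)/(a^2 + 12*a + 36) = (a + 4)/(a + 6)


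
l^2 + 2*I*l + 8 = (l - 2*I)*(l + 4*I)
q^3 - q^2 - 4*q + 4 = (q - 2)*(q - 1)*(q + 2)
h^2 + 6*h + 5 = (h + 1)*(h + 5)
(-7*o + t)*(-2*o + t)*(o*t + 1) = 14*o^3*t - 9*o^2*t^2 + 14*o^2 + o*t^3 - 9*o*t + t^2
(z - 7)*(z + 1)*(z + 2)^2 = z^4 - 2*z^3 - 27*z^2 - 52*z - 28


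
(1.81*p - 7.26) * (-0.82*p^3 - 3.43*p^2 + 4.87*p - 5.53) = -1.4842*p^4 - 0.255100000000001*p^3 + 33.7165*p^2 - 45.3655*p + 40.1478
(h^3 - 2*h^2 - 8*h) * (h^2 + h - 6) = h^5 - h^4 - 16*h^3 + 4*h^2 + 48*h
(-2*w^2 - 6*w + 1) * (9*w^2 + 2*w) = -18*w^4 - 58*w^3 - 3*w^2 + 2*w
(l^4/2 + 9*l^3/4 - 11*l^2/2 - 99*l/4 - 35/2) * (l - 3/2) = l^5/2 + 3*l^4/2 - 71*l^3/8 - 33*l^2/2 + 157*l/8 + 105/4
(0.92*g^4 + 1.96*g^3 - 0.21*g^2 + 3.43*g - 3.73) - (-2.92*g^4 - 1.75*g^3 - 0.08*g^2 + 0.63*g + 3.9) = 3.84*g^4 + 3.71*g^3 - 0.13*g^2 + 2.8*g - 7.63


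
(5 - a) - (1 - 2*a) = a + 4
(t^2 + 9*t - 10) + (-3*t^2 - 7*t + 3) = -2*t^2 + 2*t - 7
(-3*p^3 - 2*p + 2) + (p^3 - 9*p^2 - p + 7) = -2*p^3 - 9*p^2 - 3*p + 9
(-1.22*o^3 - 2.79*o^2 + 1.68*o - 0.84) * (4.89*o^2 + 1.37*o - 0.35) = -5.9658*o^5 - 15.3145*o^4 + 4.8199*o^3 - 0.829499999999999*o^2 - 1.7388*o + 0.294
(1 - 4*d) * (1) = 1 - 4*d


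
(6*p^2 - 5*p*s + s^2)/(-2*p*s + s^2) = (-3*p + s)/s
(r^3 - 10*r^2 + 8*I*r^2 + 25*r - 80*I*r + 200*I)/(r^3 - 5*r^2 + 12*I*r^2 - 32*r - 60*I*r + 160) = (r - 5)/(r + 4*I)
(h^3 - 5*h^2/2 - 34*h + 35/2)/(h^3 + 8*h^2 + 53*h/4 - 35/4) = 2*(h - 7)/(2*h + 7)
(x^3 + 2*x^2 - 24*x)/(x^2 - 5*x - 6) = x*(-x^2 - 2*x + 24)/(-x^2 + 5*x + 6)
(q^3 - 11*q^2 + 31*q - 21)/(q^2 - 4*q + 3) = q - 7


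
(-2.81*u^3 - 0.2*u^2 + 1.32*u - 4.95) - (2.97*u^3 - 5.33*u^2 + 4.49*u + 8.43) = -5.78*u^3 + 5.13*u^2 - 3.17*u - 13.38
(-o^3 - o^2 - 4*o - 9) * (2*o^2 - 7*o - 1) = -2*o^5 + 5*o^4 + 11*o^2 + 67*o + 9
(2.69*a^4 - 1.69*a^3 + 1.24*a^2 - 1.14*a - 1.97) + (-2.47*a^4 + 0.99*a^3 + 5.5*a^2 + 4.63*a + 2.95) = 0.22*a^4 - 0.7*a^3 + 6.74*a^2 + 3.49*a + 0.98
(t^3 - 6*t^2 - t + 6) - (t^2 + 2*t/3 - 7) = t^3 - 7*t^2 - 5*t/3 + 13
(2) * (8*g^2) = 16*g^2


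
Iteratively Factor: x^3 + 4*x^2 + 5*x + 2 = (x + 1)*(x^2 + 3*x + 2) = (x + 1)*(x + 2)*(x + 1)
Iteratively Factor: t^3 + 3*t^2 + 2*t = (t + 1)*(t^2 + 2*t) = t*(t + 1)*(t + 2)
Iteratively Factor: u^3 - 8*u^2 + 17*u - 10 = (u - 2)*(u^2 - 6*u + 5) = (u - 2)*(u - 1)*(u - 5)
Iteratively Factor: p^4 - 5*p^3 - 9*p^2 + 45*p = (p + 3)*(p^3 - 8*p^2 + 15*p) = (p - 5)*(p + 3)*(p^2 - 3*p) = p*(p - 5)*(p + 3)*(p - 3)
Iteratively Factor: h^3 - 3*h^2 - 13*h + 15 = (h - 1)*(h^2 - 2*h - 15) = (h - 1)*(h + 3)*(h - 5)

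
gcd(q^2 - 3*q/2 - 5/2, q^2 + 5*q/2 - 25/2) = q - 5/2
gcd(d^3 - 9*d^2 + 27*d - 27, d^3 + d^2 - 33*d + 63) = d^2 - 6*d + 9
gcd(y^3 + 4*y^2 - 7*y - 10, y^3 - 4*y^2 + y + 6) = y^2 - y - 2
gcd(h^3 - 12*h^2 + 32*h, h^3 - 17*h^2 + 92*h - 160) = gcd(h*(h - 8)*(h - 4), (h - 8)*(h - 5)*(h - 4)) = h^2 - 12*h + 32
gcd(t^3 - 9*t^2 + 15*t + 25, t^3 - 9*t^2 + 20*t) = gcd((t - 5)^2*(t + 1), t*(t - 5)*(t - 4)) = t - 5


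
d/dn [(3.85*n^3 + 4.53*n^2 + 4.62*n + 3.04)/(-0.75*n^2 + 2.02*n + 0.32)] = (-2.8875*n^4 + 15.554*n^3 + 16.3116*n^2 + 7.4592*n - 4.6624)/(0.5625*n^4 - 3.03*n^3 + 3.6004*n^2 + 1.2928*n + 0.1024)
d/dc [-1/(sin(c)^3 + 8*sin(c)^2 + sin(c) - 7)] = (3*sin(c)^2 + 16*sin(c) + 1)*cos(c)/(sin(c)^3 + 8*sin(c)^2 + sin(c) - 7)^2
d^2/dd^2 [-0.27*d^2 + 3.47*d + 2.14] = -0.540000000000000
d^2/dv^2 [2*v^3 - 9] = 12*v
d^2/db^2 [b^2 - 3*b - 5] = 2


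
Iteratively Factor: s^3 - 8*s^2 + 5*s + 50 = (s - 5)*(s^2 - 3*s - 10) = (s - 5)^2*(s + 2)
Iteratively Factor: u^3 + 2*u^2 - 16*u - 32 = (u - 4)*(u^2 + 6*u + 8) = (u - 4)*(u + 4)*(u + 2)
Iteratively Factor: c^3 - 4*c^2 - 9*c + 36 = (c - 3)*(c^2 - c - 12) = (c - 4)*(c - 3)*(c + 3)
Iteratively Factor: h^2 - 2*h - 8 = (h - 4)*(h + 2)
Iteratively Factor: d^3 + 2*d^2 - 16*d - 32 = (d - 4)*(d^2 + 6*d + 8) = (d - 4)*(d + 2)*(d + 4)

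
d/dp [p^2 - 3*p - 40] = 2*p - 3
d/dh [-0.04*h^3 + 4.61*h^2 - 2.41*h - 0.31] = -0.12*h^2 + 9.22*h - 2.41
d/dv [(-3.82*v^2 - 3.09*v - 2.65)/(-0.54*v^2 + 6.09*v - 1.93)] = (-24.9324*v^2 + 11.8832*v + 22.1022)/(0.2916*v^4 - 6.5772*v^3 + 39.1725*v^2 - 23.5074*v + 3.7249)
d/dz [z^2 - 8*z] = 2*z - 8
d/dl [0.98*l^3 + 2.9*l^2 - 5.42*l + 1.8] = 2.94*l^2 + 5.8*l - 5.42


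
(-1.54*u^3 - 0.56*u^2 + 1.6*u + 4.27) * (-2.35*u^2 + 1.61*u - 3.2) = 3.619*u^5 - 1.1634*u^4 + 0.2664*u^3 - 5.6665*u^2 + 1.7547*u - 13.664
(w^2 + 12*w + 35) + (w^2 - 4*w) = 2*w^2 + 8*w + 35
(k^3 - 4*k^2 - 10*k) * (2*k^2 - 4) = 2*k^5 - 8*k^4 - 24*k^3 + 16*k^2 + 40*k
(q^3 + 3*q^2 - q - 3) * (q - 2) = q^4 + q^3 - 7*q^2 - q + 6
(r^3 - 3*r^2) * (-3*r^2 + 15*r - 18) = -3*r^5 + 24*r^4 - 63*r^3 + 54*r^2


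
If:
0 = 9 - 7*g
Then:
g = 9/7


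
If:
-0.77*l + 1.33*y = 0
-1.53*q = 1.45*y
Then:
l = 1.72727272727273*y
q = -0.947712418300654*y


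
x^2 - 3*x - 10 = (x - 5)*(x + 2)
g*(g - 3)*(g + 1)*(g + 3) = g^4 + g^3 - 9*g^2 - 9*g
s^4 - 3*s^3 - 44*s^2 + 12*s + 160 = (s - 8)*(s - 2)*(s + 2)*(s + 5)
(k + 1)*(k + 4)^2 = k^3 + 9*k^2 + 24*k + 16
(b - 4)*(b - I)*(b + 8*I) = b^3 - 4*b^2 + 7*I*b^2 + 8*b - 28*I*b - 32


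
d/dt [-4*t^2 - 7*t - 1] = -8*t - 7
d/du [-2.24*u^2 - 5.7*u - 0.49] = -4.48*u - 5.7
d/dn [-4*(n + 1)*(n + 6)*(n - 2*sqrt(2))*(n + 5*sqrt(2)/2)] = -16*n^3 - 84*n^2 - 6*sqrt(2)*n^2 - 28*sqrt(2)*n + 32*n - 12*sqrt(2) + 280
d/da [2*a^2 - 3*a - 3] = 4*a - 3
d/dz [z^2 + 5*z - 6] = 2*z + 5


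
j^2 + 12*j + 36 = (j + 6)^2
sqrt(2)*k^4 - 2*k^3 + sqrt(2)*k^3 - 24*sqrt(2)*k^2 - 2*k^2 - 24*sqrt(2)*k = k*(k - 4*sqrt(2))*(k + 3*sqrt(2))*(sqrt(2)*k + sqrt(2))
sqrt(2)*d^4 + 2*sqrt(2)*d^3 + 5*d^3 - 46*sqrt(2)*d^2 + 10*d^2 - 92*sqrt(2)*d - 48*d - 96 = (d + 2)*(d - 4*sqrt(2))*(d + 6*sqrt(2))*(sqrt(2)*d + 1)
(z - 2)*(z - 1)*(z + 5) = z^3 + 2*z^2 - 13*z + 10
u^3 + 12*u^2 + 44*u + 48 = (u + 2)*(u + 4)*(u + 6)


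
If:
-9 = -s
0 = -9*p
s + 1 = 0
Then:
No Solution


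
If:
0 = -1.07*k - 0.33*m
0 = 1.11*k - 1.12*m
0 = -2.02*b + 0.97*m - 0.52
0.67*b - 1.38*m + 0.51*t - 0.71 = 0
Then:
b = -0.26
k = 0.00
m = 0.00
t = 1.73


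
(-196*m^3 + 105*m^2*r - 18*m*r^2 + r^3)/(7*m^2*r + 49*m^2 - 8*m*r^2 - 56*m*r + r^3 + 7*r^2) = (28*m^2 - 11*m*r + r^2)/(-m*r - 7*m + r^2 + 7*r)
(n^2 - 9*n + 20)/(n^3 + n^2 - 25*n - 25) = (n - 4)/(n^2 + 6*n + 5)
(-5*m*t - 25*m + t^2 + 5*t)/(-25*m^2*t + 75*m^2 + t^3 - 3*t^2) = (t + 5)/(5*m*t - 15*m + t^2 - 3*t)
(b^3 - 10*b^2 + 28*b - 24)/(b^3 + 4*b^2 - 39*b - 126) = (b^2 - 4*b + 4)/(b^2 + 10*b + 21)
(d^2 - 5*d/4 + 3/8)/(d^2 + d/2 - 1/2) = (d - 3/4)/(d + 1)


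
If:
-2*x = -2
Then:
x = 1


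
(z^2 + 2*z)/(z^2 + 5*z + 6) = z/(z + 3)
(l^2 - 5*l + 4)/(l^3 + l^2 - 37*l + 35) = (l - 4)/(l^2 + 2*l - 35)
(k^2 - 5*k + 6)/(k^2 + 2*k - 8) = (k - 3)/(k + 4)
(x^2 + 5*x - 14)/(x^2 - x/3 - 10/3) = 3*(x + 7)/(3*x + 5)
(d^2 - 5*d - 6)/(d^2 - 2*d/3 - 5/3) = 3*(d - 6)/(3*d - 5)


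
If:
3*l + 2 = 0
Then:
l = -2/3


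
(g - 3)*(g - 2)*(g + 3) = g^3 - 2*g^2 - 9*g + 18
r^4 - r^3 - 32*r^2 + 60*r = r*(r - 5)*(r - 2)*(r + 6)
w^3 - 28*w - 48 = (w - 6)*(w + 2)*(w + 4)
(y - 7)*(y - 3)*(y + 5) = y^3 - 5*y^2 - 29*y + 105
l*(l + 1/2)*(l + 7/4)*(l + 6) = l^4 + 33*l^3/4 + 115*l^2/8 + 21*l/4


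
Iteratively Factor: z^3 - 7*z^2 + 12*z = (z - 4)*(z^2 - 3*z) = (z - 4)*(z - 3)*(z)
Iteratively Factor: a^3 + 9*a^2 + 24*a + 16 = (a + 4)*(a^2 + 5*a + 4) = (a + 4)^2*(a + 1)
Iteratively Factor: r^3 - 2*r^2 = (r)*(r^2 - 2*r) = r*(r - 2)*(r)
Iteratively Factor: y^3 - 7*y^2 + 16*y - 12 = (y - 3)*(y^2 - 4*y + 4) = (y - 3)*(y - 2)*(y - 2)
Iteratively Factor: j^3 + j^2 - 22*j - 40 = (j + 2)*(j^2 - j - 20) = (j - 5)*(j + 2)*(j + 4)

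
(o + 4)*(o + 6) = o^2 + 10*o + 24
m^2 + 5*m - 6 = (m - 1)*(m + 6)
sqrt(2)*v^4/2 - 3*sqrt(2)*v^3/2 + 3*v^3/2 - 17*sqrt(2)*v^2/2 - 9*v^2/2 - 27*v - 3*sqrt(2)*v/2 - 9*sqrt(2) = (v - 6)*(v + 3)*(v + sqrt(2)/2)*(sqrt(2)*v/2 + 1)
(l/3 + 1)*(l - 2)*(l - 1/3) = l^3/3 + 2*l^2/9 - 19*l/9 + 2/3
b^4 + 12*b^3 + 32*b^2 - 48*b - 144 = (b - 2)*(b + 2)*(b + 6)^2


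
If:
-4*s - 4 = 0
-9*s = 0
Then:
No Solution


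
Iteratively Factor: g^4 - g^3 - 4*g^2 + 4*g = (g + 2)*(g^3 - 3*g^2 + 2*g) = (g - 1)*(g + 2)*(g^2 - 2*g) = (g - 2)*(g - 1)*(g + 2)*(g)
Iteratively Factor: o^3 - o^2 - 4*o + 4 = (o - 2)*(o^2 + o - 2) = (o - 2)*(o + 2)*(o - 1)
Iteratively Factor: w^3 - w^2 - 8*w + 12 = (w - 2)*(w^2 + w - 6) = (w - 2)^2*(w + 3)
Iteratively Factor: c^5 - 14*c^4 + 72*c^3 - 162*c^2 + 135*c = (c - 3)*(c^4 - 11*c^3 + 39*c^2 - 45*c) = (c - 3)^2*(c^3 - 8*c^2 + 15*c) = (c - 3)^3*(c^2 - 5*c) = c*(c - 3)^3*(c - 5)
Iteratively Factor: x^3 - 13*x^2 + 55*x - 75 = (x - 3)*(x^2 - 10*x + 25) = (x - 5)*(x - 3)*(x - 5)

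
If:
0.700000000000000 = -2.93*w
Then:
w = -0.24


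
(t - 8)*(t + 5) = t^2 - 3*t - 40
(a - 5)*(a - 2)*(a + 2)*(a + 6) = a^4 + a^3 - 34*a^2 - 4*a + 120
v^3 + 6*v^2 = v^2*(v + 6)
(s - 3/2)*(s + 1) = s^2 - s/2 - 3/2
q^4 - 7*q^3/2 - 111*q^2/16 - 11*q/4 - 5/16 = (q - 5)*(q + 1/4)^2*(q + 1)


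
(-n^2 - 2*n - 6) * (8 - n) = n^3 - 6*n^2 - 10*n - 48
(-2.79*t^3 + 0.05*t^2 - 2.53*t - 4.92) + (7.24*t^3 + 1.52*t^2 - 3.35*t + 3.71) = 4.45*t^3 + 1.57*t^2 - 5.88*t - 1.21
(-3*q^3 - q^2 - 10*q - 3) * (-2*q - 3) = 6*q^4 + 11*q^3 + 23*q^2 + 36*q + 9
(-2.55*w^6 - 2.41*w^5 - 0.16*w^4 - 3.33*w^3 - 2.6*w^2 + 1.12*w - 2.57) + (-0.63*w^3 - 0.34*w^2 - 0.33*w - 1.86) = -2.55*w^6 - 2.41*w^5 - 0.16*w^4 - 3.96*w^3 - 2.94*w^2 + 0.79*w - 4.43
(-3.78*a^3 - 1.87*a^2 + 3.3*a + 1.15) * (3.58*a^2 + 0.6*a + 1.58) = -13.5324*a^5 - 8.9626*a^4 + 4.7196*a^3 + 3.1424*a^2 + 5.904*a + 1.817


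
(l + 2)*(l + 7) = l^2 + 9*l + 14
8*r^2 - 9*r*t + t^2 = (-8*r + t)*(-r + t)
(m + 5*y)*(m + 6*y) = m^2 + 11*m*y + 30*y^2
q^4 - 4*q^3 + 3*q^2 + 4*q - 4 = (q - 2)^2*(q - 1)*(q + 1)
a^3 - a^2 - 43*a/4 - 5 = (a - 4)*(a + 1/2)*(a + 5/2)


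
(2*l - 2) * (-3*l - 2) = -6*l^2 + 2*l + 4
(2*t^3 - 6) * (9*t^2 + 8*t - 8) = 18*t^5 + 16*t^4 - 16*t^3 - 54*t^2 - 48*t + 48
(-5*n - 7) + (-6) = -5*n - 13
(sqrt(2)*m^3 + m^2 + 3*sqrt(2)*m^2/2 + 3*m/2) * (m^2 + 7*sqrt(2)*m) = sqrt(2)*m^5 + 3*sqrt(2)*m^4/2 + 15*m^4 + 7*sqrt(2)*m^3 + 45*m^3/2 + 21*sqrt(2)*m^2/2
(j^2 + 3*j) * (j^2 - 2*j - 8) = j^4 + j^3 - 14*j^2 - 24*j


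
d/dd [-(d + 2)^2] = -2*d - 4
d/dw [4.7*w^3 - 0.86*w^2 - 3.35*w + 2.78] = 14.1*w^2 - 1.72*w - 3.35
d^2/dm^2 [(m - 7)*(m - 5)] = 2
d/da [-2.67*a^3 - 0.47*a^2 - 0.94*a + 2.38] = -8.01*a^2 - 0.94*a - 0.94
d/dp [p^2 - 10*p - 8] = 2*p - 10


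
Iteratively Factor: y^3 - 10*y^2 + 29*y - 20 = (y - 1)*(y^2 - 9*y + 20) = (y - 5)*(y - 1)*(y - 4)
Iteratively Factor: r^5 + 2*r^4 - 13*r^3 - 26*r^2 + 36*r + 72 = (r + 2)*(r^4 - 13*r^2 + 36) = (r + 2)^2*(r^3 - 2*r^2 - 9*r + 18) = (r + 2)^2*(r + 3)*(r^2 - 5*r + 6) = (r - 3)*(r + 2)^2*(r + 3)*(r - 2)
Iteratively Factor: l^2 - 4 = (l + 2)*(l - 2)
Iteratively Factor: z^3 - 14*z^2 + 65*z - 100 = (z - 4)*(z^2 - 10*z + 25) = (z - 5)*(z - 4)*(z - 5)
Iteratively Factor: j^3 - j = (j)*(j^2 - 1) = j*(j + 1)*(j - 1)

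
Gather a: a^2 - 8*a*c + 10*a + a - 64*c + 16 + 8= a^2 + a*(11 - 8*c) - 64*c + 24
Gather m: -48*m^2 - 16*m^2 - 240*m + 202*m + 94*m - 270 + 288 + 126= -64*m^2 + 56*m + 144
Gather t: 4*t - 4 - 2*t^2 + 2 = -2*t^2 + 4*t - 2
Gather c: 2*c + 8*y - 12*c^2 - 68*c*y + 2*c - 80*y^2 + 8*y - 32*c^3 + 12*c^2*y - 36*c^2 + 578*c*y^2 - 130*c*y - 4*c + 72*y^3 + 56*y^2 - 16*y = -32*c^3 + c^2*(12*y - 48) + c*(578*y^2 - 198*y) + 72*y^3 - 24*y^2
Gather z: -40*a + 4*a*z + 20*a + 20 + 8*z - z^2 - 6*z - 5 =-20*a - z^2 + z*(4*a + 2) + 15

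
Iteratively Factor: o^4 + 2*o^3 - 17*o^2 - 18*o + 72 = (o - 3)*(o^3 + 5*o^2 - 2*o - 24) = (o - 3)*(o + 4)*(o^2 + o - 6) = (o - 3)*(o - 2)*(o + 4)*(o + 3)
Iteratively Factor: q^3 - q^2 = (q)*(q^2 - q) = q^2*(q - 1)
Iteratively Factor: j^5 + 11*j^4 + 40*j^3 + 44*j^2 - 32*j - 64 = (j - 1)*(j^4 + 12*j^3 + 52*j^2 + 96*j + 64) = (j - 1)*(j + 4)*(j^3 + 8*j^2 + 20*j + 16) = (j - 1)*(j + 2)*(j + 4)*(j^2 + 6*j + 8) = (j - 1)*(j + 2)^2*(j + 4)*(j + 4)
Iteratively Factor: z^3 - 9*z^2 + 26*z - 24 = (z - 4)*(z^2 - 5*z + 6) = (z - 4)*(z - 3)*(z - 2)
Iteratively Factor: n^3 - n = (n + 1)*(n^2 - n) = (n - 1)*(n + 1)*(n)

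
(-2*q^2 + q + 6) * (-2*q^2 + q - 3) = 4*q^4 - 4*q^3 - 5*q^2 + 3*q - 18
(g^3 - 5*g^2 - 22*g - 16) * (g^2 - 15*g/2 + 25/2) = g^5 - 25*g^4/2 + 28*g^3 + 173*g^2/2 - 155*g - 200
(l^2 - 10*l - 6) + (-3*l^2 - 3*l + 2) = -2*l^2 - 13*l - 4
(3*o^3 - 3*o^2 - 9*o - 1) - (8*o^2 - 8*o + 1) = 3*o^3 - 11*o^2 - o - 2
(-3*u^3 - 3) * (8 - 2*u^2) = 6*u^5 - 24*u^3 + 6*u^2 - 24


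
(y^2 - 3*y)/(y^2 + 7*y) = (y - 3)/(y + 7)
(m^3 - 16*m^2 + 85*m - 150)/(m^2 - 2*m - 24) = (m^2 - 10*m + 25)/(m + 4)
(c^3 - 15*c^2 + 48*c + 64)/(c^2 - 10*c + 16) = (c^2 - 7*c - 8)/(c - 2)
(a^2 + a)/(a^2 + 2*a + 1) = a/(a + 1)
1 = 1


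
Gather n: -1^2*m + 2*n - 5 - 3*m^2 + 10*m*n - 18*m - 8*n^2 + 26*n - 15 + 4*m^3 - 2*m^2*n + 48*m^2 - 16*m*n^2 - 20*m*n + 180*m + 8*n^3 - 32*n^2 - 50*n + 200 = 4*m^3 + 45*m^2 + 161*m + 8*n^3 + n^2*(-16*m - 40) + n*(-2*m^2 - 10*m - 22) + 180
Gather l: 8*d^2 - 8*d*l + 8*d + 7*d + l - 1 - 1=8*d^2 + 15*d + l*(1 - 8*d) - 2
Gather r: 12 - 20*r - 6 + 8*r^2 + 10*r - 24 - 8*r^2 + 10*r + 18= 0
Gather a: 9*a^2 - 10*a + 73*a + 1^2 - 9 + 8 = 9*a^2 + 63*a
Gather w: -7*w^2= -7*w^2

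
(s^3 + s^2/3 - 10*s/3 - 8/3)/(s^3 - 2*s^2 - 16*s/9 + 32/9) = 3*(s + 1)/(3*s - 4)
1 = 1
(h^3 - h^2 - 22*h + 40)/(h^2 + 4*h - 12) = (h^2 + h - 20)/(h + 6)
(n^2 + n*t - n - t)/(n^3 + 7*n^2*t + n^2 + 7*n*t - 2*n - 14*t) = (n + t)/(n^2 + 7*n*t + 2*n + 14*t)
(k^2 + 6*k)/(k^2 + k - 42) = k*(k + 6)/(k^2 + k - 42)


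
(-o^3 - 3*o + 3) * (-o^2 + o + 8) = o^5 - o^4 - 5*o^3 - 6*o^2 - 21*o + 24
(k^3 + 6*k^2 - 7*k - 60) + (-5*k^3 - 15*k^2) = -4*k^3 - 9*k^2 - 7*k - 60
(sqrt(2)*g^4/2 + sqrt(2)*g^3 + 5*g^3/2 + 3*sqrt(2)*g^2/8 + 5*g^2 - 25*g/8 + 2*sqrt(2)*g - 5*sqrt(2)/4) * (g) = sqrt(2)*g^5/2 + sqrt(2)*g^4 + 5*g^4/2 + 3*sqrt(2)*g^3/8 + 5*g^3 - 25*g^2/8 + 2*sqrt(2)*g^2 - 5*sqrt(2)*g/4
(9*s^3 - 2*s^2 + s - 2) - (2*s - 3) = 9*s^3 - 2*s^2 - s + 1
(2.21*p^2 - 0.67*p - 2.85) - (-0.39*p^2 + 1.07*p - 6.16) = 2.6*p^2 - 1.74*p + 3.31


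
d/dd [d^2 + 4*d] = 2*d + 4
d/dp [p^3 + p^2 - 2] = p*(3*p + 2)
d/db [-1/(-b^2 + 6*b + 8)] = 2*(3 - b)/(-b^2 + 6*b + 8)^2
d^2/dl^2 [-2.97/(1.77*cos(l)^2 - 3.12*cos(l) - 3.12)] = (-37.218852*(1 - cos(l)^2)^2 + 49.204584*cos(l)^3 - 113.126706*cos(l)^2 - 69.498*cos(l) + 127.844244)/(-1.77*cos(l)^2 + 3.12*cos(l) + 3.12)^3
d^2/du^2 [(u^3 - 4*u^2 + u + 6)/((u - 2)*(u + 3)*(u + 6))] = 2*(-11*u^3 - 63*u^2 + 27*u + 459)/(u^6 + 27*u^5 + 297*u^4 + 1701*u^3 + 5346*u^2 + 8748*u + 5832)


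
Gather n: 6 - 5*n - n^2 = -n^2 - 5*n + 6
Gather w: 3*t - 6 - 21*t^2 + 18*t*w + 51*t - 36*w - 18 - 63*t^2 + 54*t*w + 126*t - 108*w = -84*t^2 + 180*t + w*(72*t - 144) - 24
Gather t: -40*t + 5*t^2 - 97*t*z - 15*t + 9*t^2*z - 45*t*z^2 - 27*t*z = t^2*(9*z + 5) + t*(-45*z^2 - 124*z - 55)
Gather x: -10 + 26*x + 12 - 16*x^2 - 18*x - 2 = -16*x^2 + 8*x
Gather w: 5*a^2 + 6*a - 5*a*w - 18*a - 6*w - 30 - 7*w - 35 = 5*a^2 - 12*a + w*(-5*a - 13) - 65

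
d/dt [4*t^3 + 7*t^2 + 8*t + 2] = 12*t^2 + 14*t + 8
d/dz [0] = 0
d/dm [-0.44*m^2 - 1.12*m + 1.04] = -0.88*m - 1.12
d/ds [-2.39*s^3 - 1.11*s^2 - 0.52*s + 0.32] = -7.17*s^2 - 2.22*s - 0.52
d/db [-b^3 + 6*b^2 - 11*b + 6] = -3*b^2 + 12*b - 11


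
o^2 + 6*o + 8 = (o + 2)*(o + 4)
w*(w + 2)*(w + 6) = w^3 + 8*w^2 + 12*w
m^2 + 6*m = m*(m + 6)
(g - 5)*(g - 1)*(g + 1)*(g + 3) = g^4 - 2*g^3 - 16*g^2 + 2*g + 15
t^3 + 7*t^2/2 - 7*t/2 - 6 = (t - 3/2)*(t + 1)*(t + 4)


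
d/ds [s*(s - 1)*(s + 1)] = 3*s^2 - 1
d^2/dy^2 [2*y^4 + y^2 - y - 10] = 24*y^2 + 2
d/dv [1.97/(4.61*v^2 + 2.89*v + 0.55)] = (-18.1634*v - 5.6933)/(4.61*v^2 + 2.89*v + 0.55)^2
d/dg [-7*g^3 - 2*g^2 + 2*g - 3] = -21*g^2 - 4*g + 2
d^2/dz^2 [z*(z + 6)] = 2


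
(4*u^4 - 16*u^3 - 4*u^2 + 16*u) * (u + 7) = 4*u^5 + 12*u^4 - 116*u^3 - 12*u^2 + 112*u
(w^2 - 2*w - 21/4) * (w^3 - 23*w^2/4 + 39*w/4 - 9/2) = w^5 - 31*w^4/4 + 16*w^3 + 99*w^2/16 - 675*w/16 + 189/8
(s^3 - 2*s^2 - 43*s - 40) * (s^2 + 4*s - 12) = s^5 + 2*s^4 - 63*s^3 - 188*s^2 + 356*s + 480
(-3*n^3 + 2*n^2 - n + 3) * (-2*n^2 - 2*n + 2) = 6*n^5 + 2*n^4 - 8*n^3 - 8*n + 6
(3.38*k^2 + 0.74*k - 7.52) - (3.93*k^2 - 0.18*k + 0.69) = -0.55*k^2 + 0.92*k - 8.21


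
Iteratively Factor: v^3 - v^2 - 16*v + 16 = (v - 4)*(v^2 + 3*v - 4) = (v - 4)*(v + 4)*(v - 1)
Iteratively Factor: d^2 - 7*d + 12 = (d - 4)*(d - 3)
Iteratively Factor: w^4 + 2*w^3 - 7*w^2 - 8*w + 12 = (w - 2)*(w^3 + 4*w^2 + w - 6) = (w - 2)*(w + 3)*(w^2 + w - 2) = (w - 2)*(w - 1)*(w + 3)*(w + 2)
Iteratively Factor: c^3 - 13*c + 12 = (c - 3)*(c^2 + 3*c - 4) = (c - 3)*(c - 1)*(c + 4)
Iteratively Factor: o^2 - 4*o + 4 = (o - 2)*(o - 2)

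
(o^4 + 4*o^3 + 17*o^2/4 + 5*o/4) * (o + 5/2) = o^5 + 13*o^4/2 + 57*o^3/4 + 95*o^2/8 + 25*o/8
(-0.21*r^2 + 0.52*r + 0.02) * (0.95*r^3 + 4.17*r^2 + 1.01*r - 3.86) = -0.1995*r^5 - 0.3817*r^4 + 1.9753*r^3 + 1.4192*r^2 - 1.987*r - 0.0772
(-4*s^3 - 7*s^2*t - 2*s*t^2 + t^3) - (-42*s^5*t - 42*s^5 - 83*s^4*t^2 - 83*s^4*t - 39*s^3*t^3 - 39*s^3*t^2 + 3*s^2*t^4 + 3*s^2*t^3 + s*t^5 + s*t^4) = 42*s^5*t + 42*s^5 + 83*s^4*t^2 + 83*s^4*t + 39*s^3*t^3 + 39*s^3*t^2 - 4*s^3 - 3*s^2*t^4 - 3*s^2*t^3 - 7*s^2*t - s*t^5 - s*t^4 - 2*s*t^2 + t^3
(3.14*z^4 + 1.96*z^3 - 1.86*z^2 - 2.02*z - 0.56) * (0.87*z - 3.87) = 2.7318*z^5 - 10.4466*z^4 - 9.2034*z^3 + 5.4408*z^2 + 7.3302*z + 2.1672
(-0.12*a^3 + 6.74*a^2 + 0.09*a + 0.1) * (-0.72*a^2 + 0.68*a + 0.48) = 0.0864*a^5 - 4.9344*a^4 + 4.4608*a^3 + 3.2244*a^2 + 0.1112*a + 0.048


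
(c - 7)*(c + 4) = c^2 - 3*c - 28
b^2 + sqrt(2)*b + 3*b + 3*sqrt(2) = (b + 3)*(b + sqrt(2))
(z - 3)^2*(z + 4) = z^3 - 2*z^2 - 15*z + 36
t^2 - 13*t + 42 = (t - 7)*(t - 6)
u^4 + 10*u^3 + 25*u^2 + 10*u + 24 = (u + 4)*(u + 6)*(-I*u + 1)*(I*u + 1)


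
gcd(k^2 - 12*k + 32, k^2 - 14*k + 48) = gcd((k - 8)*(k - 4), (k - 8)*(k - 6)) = k - 8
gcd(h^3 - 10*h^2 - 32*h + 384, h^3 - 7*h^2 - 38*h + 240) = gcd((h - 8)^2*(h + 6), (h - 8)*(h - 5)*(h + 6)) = h^2 - 2*h - 48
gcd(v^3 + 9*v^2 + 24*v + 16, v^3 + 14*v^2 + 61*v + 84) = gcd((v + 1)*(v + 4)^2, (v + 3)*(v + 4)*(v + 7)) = v + 4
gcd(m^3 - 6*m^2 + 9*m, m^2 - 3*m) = m^2 - 3*m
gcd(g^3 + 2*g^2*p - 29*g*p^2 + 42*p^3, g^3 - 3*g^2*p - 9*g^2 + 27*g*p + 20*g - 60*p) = -g + 3*p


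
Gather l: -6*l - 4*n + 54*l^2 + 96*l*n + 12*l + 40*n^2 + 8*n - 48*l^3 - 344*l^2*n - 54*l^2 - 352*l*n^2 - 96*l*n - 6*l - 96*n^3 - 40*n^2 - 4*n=-48*l^3 - 344*l^2*n - 352*l*n^2 - 96*n^3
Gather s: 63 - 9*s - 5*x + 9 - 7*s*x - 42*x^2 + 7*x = s*(-7*x - 9) - 42*x^2 + 2*x + 72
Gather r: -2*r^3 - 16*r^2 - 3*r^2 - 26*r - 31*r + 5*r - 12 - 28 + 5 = -2*r^3 - 19*r^2 - 52*r - 35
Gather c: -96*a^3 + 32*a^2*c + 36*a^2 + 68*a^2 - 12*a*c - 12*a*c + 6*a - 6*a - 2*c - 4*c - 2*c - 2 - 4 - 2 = -96*a^3 + 104*a^2 + c*(32*a^2 - 24*a - 8) - 8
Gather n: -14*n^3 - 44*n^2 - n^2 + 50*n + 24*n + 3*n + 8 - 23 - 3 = -14*n^3 - 45*n^2 + 77*n - 18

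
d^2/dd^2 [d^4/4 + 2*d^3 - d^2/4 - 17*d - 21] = 3*d^2 + 12*d - 1/2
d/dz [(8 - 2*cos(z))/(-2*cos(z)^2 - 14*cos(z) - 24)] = (cos(z)^2 - 8*cos(z) - 40)*sin(z)/(cos(z)^2 + 7*cos(z) + 12)^2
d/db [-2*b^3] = -6*b^2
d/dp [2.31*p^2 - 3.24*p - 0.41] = 4.62*p - 3.24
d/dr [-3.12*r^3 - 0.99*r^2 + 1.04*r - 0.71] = -9.36*r^2 - 1.98*r + 1.04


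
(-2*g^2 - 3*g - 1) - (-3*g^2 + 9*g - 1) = g^2 - 12*g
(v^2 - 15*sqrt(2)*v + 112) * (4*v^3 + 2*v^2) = 4*v^5 - 60*sqrt(2)*v^4 + 2*v^4 - 30*sqrt(2)*v^3 + 448*v^3 + 224*v^2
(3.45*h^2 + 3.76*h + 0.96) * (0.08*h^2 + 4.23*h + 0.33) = 0.276*h^4 + 14.8943*h^3 + 17.1201*h^2 + 5.3016*h + 0.3168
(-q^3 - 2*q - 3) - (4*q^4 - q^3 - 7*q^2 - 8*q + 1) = -4*q^4 + 7*q^2 + 6*q - 4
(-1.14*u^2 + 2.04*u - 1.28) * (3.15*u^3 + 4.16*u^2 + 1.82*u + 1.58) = -3.591*u^5 + 1.6836*u^4 + 2.3796*u^3 - 3.4132*u^2 + 0.8936*u - 2.0224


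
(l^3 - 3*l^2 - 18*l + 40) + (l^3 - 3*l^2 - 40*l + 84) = 2*l^3 - 6*l^2 - 58*l + 124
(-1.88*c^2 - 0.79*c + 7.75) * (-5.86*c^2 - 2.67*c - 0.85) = 11.0168*c^4 + 9.649*c^3 - 41.7077*c^2 - 20.021*c - 6.5875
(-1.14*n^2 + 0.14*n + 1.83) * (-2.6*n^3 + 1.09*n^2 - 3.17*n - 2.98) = 2.964*n^5 - 1.6066*n^4 - 0.991600000000001*n^3 + 4.9481*n^2 - 6.2183*n - 5.4534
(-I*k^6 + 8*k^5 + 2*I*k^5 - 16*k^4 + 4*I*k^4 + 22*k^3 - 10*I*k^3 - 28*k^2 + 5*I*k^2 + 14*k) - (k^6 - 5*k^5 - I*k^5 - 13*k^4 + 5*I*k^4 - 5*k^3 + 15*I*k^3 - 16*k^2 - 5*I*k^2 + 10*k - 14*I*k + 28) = -k^6 - I*k^6 + 13*k^5 + 3*I*k^5 - 3*k^4 - I*k^4 + 27*k^3 - 25*I*k^3 - 12*k^2 + 10*I*k^2 + 4*k + 14*I*k - 28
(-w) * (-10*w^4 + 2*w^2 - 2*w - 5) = 10*w^5 - 2*w^3 + 2*w^2 + 5*w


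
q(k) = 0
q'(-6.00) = 0.00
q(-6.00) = 0.00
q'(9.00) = 0.00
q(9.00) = 0.00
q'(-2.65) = 0.00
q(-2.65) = 0.00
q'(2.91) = 0.00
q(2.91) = 0.00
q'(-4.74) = 0.00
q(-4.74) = 0.00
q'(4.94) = 0.00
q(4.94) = 0.00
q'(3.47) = 0.00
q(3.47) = 0.00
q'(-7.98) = 0.00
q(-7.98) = 0.00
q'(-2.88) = 0.00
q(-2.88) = 0.00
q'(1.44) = 0.00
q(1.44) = 0.00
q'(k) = 0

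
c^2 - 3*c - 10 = (c - 5)*(c + 2)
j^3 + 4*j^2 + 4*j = j*(j + 2)^2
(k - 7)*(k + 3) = k^2 - 4*k - 21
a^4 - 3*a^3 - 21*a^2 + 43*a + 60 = (a - 5)*(a - 3)*(a + 1)*(a + 4)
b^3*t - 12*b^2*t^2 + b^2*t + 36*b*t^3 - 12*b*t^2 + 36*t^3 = (b - 6*t)^2*(b*t + t)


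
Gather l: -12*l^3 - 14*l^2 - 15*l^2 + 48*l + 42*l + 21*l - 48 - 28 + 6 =-12*l^3 - 29*l^2 + 111*l - 70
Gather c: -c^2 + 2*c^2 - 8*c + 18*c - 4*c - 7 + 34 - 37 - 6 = c^2 + 6*c - 16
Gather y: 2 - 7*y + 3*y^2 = 3*y^2 - 7*y + 2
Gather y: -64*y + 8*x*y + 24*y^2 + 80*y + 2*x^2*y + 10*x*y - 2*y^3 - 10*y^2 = -2*y^3 + 14*y^2 + y*(2*x^2 + 18*x + 16)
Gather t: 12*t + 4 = 12*t + 4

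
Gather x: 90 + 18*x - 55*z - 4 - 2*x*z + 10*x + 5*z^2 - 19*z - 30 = x*(28 - 2*z) + 5*z^2 - 74*z + 56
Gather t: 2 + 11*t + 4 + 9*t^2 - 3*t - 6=9*t^2 + 8*t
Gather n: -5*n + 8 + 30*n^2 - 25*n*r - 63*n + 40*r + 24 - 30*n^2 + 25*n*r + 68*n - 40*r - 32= 0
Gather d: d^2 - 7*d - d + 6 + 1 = d^2 - 8*d + 7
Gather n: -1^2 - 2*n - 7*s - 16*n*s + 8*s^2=n*(-16*s - 2) + 8*s^2 - 7*s - 1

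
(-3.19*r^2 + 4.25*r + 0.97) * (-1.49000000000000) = 4.7531*r^2 - 6.3325*r - 1.4453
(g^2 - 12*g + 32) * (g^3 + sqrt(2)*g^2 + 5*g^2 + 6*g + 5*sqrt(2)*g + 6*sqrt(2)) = g^5 - 7*g^4 + sqrt(2)*g^4 - 22*g^3 - 7*sqrt(2)*g^3 - 22*sqrt(2)*g^2 + 88*g^2 + 88*sqrt(2)*g + 192*g + 192*sqrt(2)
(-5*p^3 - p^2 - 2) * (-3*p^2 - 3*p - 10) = 15*p^5 + 18*p^4 + 53*p^3 + 16*p^2 + 6*p + 20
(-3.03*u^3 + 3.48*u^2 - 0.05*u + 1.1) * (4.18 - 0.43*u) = 1.3029*u^4 - 14.1618*u^3 + 14.5679*u^2 - 0.682*u + 4.598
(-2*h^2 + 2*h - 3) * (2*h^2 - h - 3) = -4*h^4 + 6*h^3 - 2*h^2 - 3*h + 9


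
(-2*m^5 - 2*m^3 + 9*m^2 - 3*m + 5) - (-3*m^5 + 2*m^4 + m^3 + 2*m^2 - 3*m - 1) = m^5 - 2*m^4 - 3*m^3 + 7*m^2 + 6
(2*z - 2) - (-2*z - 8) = 4*z + 6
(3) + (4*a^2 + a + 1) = 4*a^2 + a + 4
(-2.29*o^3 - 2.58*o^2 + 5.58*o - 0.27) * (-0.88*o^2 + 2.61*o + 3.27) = 2.0152*o^5 - 3.7065*o^4 - 19.1325*o^3 + 6.3648*o^2 + 17.5419*o - 0.8829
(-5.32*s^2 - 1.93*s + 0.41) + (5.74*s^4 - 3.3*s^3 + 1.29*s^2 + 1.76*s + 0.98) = 5.74*s^4 - 3.3*s^3 - 4.03*s^2 - 0.17*s + 1.39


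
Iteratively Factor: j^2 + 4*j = (j)*(j + 4)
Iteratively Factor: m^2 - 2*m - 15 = (m - 5)*(m + 3)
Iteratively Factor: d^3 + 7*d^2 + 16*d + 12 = (d + 2)*(d^2 + 5*d + 6) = (d + 2)^2*(d + 3)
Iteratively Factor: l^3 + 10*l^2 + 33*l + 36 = (l + 3)*(l^2 + 7*l + 12) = (l + 3)^2*(l + 4)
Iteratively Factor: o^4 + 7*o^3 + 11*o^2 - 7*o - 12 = (o + 4)*(o^3 + 3*o^2 - o - 3) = (o + 3)*(o + 4)*(o^2 - 1) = (o + 1)*(o + 3)*(o + 4)*(o - 1)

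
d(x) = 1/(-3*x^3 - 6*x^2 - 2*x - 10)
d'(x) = (9*x^2 + 12*x + 2)/(-3*x^3 - 6*x^2 - 2*x - 10)^2 = (9*x^2 + 12*x + 2)/(3*x^3 + 6*x^2 + 2*x + 10)^2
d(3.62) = -0.00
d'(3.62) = 0.00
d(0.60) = -0.07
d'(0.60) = 0.06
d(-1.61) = -0.10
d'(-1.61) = 0.06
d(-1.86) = -0.13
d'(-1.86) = 0.18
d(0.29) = -0.09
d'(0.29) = 0.05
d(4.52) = -0.00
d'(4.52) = 0.00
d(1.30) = -0.03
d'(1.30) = 0.04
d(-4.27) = 0.01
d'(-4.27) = 0.01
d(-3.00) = 0.04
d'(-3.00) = 0.09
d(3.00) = -0.00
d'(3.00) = 0.01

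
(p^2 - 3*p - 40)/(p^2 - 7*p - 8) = (p + 5)/(p + 1)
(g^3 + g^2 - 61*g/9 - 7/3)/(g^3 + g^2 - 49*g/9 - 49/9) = (3*g^2 + 10*g + 3)/(3*g^2 + 10*g + 7)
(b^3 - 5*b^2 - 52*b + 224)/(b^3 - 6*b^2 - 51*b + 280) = (b - 4)/(b - 5)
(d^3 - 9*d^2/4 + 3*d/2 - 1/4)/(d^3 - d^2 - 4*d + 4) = (4*d^2 - 5*d + 1)/(4*(d^2 - 4))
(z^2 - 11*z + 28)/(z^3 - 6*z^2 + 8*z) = (z - 7)/(z*(z - 2))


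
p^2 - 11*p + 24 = (p - 8)*(p - 3)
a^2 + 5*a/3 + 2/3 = (a + 2/3)*(a + 1)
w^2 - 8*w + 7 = (w - 7)*(w - 1)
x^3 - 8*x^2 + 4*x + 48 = (x - 6)*(x - 4)*(x + 2)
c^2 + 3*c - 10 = (c - 2)*(c + 5)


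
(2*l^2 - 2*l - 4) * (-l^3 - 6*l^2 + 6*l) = -2*l^5 - 10*l^4 + 28*l^3 + 12*l^2 - 24*l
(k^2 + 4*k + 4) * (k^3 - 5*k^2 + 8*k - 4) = k^5 - k^4 - 8*k^3 + 8*k^2 + 16*k - 16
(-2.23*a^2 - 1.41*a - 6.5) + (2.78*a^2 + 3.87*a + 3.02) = 0.55*a^2 + 2.46*a - 3.48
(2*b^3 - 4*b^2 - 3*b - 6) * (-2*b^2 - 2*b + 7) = -4*b^5 + 4*b^4 + 28*b^3 - 10*b^2 - 9*b - 42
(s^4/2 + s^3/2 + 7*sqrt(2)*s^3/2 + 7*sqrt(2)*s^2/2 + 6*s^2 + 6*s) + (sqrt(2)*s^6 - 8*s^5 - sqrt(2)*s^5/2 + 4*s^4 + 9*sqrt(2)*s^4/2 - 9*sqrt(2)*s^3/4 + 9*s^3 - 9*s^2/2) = sqrt(2)*s^6 - 8*s^5 - sqrt(2)*s^5/2 + 9*s^4/2 + 9*sqrt(2)*s^4/2 + 5*sqrt(2)*s^3/4 + 19*s^3/2 + 3*s^2/2 + 7*sqrt(2)*s^2/2 + 6*s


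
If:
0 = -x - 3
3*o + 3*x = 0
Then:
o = 3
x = -3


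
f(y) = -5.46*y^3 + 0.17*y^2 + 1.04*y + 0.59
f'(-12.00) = -2361.76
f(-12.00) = 9447.47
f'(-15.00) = -3689.56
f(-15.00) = 18450.74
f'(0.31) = -0.43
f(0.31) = 0.77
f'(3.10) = -155.32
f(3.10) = -157.21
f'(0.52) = -3.21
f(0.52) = 0.41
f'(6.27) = -640.77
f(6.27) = -1332.05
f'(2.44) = -95.65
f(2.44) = -75.18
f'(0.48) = -2.57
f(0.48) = 0.52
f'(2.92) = -137.63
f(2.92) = -130.86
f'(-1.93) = -60.63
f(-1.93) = 38.47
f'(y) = -16.38*y^2 + 0.34*y + 1.04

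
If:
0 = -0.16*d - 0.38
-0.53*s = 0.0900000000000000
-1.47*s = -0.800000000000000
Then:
No Solution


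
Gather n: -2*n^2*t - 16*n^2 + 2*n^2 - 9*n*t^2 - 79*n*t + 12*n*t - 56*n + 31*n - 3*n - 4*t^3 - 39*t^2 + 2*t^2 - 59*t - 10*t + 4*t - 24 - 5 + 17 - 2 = n^2*(-2*t - 14) + n*(-9*t^2 - 67*t - 28) - 4*t^3 - 37*t^2 - 65*t - 14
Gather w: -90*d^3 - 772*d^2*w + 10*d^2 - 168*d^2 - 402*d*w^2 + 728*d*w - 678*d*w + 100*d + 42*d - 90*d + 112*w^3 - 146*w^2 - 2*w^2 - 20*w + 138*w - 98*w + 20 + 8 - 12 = -90*d^3 - 158*d^2 + 52*d + 112*w^3 + w^2*(-402*d - 148) + w*(-772*d^2 + 50*d + 20) + 16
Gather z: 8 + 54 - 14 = 48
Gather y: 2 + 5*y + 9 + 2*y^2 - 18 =2*y^2 + 5*y - 7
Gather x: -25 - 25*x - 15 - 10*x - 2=-35*x - 42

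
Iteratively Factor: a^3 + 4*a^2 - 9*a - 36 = (a + 4)*(a^2 - 9) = (a + 3)*(a + 4)*(a - 3)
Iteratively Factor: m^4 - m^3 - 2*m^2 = (m - 2)*(m^3 + m^2) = m*(m - 2)*(m^2 + m) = m^2*(m - 2)*(m + 1)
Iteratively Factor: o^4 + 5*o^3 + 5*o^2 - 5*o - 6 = (o + 1)*(o^3 + 4*o^2 + o - 6) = (o + 1)*(o + 2)*(o^2 + 2*o - 3) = (o - 1)*(o + 1)*(o + 2)*(o + 3)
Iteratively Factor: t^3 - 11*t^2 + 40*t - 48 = (t - 4)*(t^2 - 7*t + 12) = (t - 4)^2*(t - 3)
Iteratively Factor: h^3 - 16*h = (h - 4)*(h^2 + 4*h) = h*(h - 4)*(h + 4)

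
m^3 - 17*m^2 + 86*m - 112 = (m - 8)*(m - 7)*(m - 2)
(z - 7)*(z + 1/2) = z^2 - 13*z/2 - 7/2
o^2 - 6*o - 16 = (o - 8)*(o + 2)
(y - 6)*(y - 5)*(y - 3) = y^3 - 14*y^2 + 63*y - 90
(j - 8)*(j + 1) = j^2 - 7*j - 8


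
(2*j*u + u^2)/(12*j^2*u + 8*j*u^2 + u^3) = 1/(6*j + u)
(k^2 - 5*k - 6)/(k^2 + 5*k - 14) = (k^2 - 5*k - 6)/(k^2 + 5*k - 14)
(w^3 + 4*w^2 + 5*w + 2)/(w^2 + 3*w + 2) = w + 1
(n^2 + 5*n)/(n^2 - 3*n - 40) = n/(n - 8)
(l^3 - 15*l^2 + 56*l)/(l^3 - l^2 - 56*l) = (l - 7)/(l + 7)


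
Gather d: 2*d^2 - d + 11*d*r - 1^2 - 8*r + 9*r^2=2*d^2 + d*(11*r - 1) + 9*r^2 - 8*r - 1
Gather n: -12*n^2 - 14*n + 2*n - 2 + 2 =-12*n^2 - 12*n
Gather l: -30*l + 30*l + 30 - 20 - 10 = 0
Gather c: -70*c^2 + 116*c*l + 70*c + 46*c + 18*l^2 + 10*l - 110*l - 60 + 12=-70*c^2 + c*(116*l + 116) + 18*l^2 - 100*l - 48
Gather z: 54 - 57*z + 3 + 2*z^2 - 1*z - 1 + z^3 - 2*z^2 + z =z^3 - 57*z + 56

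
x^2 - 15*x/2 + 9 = (x - 6)*(x - 3/2)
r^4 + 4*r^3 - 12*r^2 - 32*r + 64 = (r - 2)^2*(r + 4)^2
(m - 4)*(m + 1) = m^2 - 3*m - 4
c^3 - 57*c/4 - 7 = (c - 4)*(c + 1/2)*(c + 7/2)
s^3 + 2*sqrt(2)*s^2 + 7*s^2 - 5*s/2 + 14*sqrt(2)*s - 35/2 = (s + 7)*(s - sqrt(2)/2)*(s + 5*sqrt(2)/2)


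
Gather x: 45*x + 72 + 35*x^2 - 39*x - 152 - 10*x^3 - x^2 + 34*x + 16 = -10*x^3 + 34*x^2 + 40*x - 64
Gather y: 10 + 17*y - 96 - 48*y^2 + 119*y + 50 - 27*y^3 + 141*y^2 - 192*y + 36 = -27*y^3 + 93*y^2 - 56*y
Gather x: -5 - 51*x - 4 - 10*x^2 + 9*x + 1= -10*x^2 - 42*x - 8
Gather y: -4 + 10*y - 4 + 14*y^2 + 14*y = 14*y^2 + 24*y - 8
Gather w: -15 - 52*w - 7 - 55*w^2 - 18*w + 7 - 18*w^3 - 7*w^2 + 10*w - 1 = -18*w^3 - 62*w^2 - 60*w - 16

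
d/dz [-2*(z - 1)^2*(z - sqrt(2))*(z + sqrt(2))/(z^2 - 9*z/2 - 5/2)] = 4*(-4*z^5 + 31*z^4 - 16*z^3 - 31*z^2 - 18*z + 38)/(4*z^4 - 36*z^3 + 61*z^2 + 90*z + 25)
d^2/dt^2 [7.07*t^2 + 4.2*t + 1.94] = 14.1400000000000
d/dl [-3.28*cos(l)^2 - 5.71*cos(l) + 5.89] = (6.56*cos(l) + 5.71)*sin(l)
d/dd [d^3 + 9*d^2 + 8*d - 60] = 3*d^2 + 18*d + 8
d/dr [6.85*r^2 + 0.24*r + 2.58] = 13.7*r + 0.24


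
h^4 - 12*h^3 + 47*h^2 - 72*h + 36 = (h - 6)*(h - 3)*(h - 2)*(h - 1)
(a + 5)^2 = a^2 + 10*a + 25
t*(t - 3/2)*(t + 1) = t^3 - t^2/2 - 3*t/2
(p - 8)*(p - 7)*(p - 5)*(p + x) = p^4 + p^3*x - 20*p^3 - 20*p^2*x + 131*p^2 + 131*p*x - 280*p - 280*x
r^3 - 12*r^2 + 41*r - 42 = (r - 7)*(r - 3)*(r - 2)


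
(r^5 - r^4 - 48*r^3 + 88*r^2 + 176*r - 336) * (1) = r^5 - r^4 - 48*r^3 + 88*r^2 + 176*r - 336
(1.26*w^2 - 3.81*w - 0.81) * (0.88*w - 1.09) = 1.1088*w^3 - 4.7262*w^2 + 3.4401*w + 0.8829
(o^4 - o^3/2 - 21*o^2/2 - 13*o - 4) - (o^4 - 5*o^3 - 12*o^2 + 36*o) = 9*o^3/2 + 3*o^2/2 - 49*o - 4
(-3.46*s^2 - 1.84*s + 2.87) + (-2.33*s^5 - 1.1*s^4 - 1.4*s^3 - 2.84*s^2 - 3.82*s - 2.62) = -2.33*s^5 - 1.1*s^4 - 1.4*s^3 - 6.3*s^2 - 5.66*s + 0.25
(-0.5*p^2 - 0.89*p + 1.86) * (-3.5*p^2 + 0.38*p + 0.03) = 1.75*p^4 + 2.925*p^3 - 6.8632*p^2 + 0.6801*p + 0.0558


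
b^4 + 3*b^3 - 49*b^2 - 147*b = b*(b - 7)*(b + 3)*(b + 7)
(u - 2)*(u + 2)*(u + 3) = u^3 + 3*u^2 - 4*u - 12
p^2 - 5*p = p*(p - 5)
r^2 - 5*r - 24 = (r - 8)*(r + 3)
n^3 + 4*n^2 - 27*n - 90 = (n - 5)*(n + 3)*(n + 6)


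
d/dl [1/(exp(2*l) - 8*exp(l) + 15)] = 2*(4 - exp(l))*exp(l)/(exp(2*l) - 8*exp(l) + 15)^2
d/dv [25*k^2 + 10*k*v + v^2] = 10*k + 2*v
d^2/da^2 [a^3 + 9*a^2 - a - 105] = 6*a + 18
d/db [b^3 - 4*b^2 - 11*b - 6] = 3*b^2 - 8*b - 11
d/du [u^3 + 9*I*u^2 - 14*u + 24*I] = 3*u^2 + 18*I*u - 14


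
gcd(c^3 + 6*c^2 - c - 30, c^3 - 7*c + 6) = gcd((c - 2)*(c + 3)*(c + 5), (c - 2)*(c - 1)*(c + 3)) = c^2 + c - 6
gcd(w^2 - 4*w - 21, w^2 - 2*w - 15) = w + 3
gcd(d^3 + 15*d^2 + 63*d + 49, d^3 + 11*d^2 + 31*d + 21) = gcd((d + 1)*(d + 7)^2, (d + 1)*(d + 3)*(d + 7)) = d^2 + 8*d + 7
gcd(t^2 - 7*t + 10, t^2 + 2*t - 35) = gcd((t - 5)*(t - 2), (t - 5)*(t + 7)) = t - 5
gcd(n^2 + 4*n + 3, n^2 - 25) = 1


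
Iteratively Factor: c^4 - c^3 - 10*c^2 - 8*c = (c + 2)*(c^3 - 3*c^2 - 4*c) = c*(c + 2)*(c^2 - 3*c - 4) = c*(c + 1)*(c + 2)*(c - 4)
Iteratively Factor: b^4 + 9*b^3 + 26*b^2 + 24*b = (b)*(b^3 + 9*b^2 + 26*b + 24) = b*(b + 4)*(b^2 + 5*b + 6) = b*(b + 3)*(b + 4)*(b + 2)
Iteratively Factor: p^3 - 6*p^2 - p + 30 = (p - 5)*(p^2 - p - 6) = (p - 5)*(p + 2)*(p - 3)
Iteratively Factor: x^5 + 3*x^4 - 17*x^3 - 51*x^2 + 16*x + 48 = (x + 4)*(x^4 - x^3 - 13*x^2 + x + 12) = (x + 1)*(x + 4)*(x^3 - 2*x^2 - 11*x + 12) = (x + 1)*(x + 3)*(x + 4)*(x^2 - 5*x + 4) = (x - 4)*(x + 1)*(x + 3)*(x + 4)*(x - 1)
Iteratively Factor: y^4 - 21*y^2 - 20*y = (y)*(y^3 - 21*y - 20) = y*(y - 5)*(y^2 + 5*y + 4) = y*(y - 5)*(y + 1)*(y + 4)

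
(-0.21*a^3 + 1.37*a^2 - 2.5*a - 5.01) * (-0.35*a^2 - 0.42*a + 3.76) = 0.0735*a^5 - 0.3913*a^4 - 0.49*a^3 + 7.9547*a^2 - 7.2958*a - 18.8376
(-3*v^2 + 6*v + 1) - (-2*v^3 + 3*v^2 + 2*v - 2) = 2*v^3 - 6*v^2 + 4*v + 3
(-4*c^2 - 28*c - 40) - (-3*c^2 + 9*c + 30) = -c^2 - 37*c - 70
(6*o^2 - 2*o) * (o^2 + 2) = 6*o^4 - 2*o^3 + 12*o^2 - 4*o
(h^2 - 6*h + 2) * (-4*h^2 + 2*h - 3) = -4*h^4 + 26*h^3 - 23*h^2 + 22*h - 6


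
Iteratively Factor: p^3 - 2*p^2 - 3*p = (p + 1)*(p^2 - 3*p) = (p - 3)*(p + 1)*(p)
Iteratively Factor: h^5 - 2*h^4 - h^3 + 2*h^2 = (h)*(h^4 - 2*h^3 - h^2 + 2*h) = h*(h - 2)*(h^3 - h) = h^2*(h - 2)*(h^2 - 1) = h^2*(h - 2)*(h + 1)*(h - 1)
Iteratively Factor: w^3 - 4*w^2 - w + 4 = (w - 4)*(w^2 - 1) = (w - 4)*(w + 1)*(w - 1)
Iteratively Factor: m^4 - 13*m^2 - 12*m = (m - 4)*(m^3 + 4*m^2 + 3*m) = m*(m - 4)*(m^2 + 4*m + 3) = m*(m - 4)*(m + 1)*(m + 3)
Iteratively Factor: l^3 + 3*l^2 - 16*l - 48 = (l + 3)*(l^2 - 16) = (l + 3)*(l + 4)*(l - 4)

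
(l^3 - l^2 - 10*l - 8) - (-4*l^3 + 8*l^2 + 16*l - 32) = 5*l^3 - 9*l^2 - 26*l + 24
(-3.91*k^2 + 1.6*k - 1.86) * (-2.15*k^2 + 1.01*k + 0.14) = 8.4065*k^4 - 7.3891*k^3 + 5.0676*k^2 - 1.6546*k - 0.2604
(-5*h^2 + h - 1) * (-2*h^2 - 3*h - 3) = 10*h^4 + 13*h^3 + 14*h^2 + 3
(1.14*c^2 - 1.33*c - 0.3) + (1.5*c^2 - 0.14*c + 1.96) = 2.64*c^2 - 1.47*c + 1.66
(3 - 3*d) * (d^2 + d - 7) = -3*d^3 + 24*d - 21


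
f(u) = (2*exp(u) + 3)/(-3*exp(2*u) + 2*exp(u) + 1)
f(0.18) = -5.96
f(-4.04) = 2.93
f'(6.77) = 0.00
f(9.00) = 0.00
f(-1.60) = 2.66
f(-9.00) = 3.00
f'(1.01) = 0.96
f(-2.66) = 2.79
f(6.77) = -0.00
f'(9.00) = 0.00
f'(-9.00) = 0.00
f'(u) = (2*exp(u) + 3)*(6*exp(2*u) - 2*exp(u))/(-3*exp(2*u) + 2*exp(u) + 1)^2 + 2*exp(u)/(-3*exp(2*u) + 2*exp(u) + 1)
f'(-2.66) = -0.15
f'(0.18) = 38.18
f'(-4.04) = -0.06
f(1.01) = -0.53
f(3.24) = -0.03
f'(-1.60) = -0.01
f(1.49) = -0.24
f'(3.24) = 0.03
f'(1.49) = 0.36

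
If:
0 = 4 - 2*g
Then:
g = 2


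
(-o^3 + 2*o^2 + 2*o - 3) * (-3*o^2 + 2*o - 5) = 3*o^5 - 8*o^4 + 3*o^3 + 3*o^2 - 16*o + 15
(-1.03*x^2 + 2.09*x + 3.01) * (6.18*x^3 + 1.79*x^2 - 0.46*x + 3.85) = -6.3654*x^5 + 11.0725*x^4 + 22.8167*x^3 + 0.461*x^2 + 6.6619*x + 11.5885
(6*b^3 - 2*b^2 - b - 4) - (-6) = 6*b^3 - 2*b^2 - b + 2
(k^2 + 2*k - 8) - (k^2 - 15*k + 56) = 17*k - 64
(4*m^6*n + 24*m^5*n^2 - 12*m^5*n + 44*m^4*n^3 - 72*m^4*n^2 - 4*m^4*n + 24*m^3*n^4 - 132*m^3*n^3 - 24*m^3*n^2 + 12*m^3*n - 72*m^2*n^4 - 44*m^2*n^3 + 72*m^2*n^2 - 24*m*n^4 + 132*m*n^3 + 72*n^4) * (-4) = -16*m^6*n - 96*m^5*n^2 + 48*m^5*n - 176*m^4*n^3 + 288*m^4*n^2 + 16*m^4*n - 96*m^3*n^4 + 528*m^3*n^3 + 96*m^3*n^2 - 48*m^3*n + 288*m^2*n^4 + 176*m^2*n^3 - 288*m^2*n^2 + 96*m*n^4 - 528*m*n^3 - 288*n^4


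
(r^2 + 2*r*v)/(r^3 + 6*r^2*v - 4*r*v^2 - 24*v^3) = r/(r^2 + 4*r*v - 12*v^2)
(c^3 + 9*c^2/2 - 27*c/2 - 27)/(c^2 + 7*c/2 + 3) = (c^2 + 3*c - 18)/(c + 2)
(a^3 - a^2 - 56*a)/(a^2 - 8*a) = a + 7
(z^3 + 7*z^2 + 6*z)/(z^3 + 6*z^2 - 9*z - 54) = z*(z + 1)/(z^2 - 9)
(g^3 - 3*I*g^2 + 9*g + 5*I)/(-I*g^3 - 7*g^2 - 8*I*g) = (I*g^2 + 4*g + 5*I)/(g*(g - 8*I))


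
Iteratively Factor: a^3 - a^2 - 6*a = (a + 2)*(a^2 - 3*a) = a*(a + 2)*(a - 3)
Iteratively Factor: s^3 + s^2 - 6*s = (s)*(s^2 + s - 6) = s*(s - 2)*(s + 3)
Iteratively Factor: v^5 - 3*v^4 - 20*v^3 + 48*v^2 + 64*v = (v + 1)*(v^4 - 4*v^3 - 16*v^2 + 64*v) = v*(v + 1)*(v^3 - 4*v^2 - 16*v + 64) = v*(v + 1)*(v + 4)*(v^2 - 8*v + 16) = v*(v - 4)*(v + 1)*(v + 4)*(v - 4)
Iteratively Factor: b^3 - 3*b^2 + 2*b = (b - 1)*(b^2 - 2*b) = (b - 2)*(b - 1)*(b)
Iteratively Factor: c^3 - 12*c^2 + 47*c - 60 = (c - 3)*(c^2 - 9*c + 20) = (c - 5)*(c - 3)*(c - 4)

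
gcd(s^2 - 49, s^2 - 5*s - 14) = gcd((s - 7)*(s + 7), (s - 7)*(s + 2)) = s - 7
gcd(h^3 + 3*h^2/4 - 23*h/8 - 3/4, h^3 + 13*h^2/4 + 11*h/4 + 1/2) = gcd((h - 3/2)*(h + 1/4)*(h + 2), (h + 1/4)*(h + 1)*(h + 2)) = h^2 + 9*h/4 + 1/2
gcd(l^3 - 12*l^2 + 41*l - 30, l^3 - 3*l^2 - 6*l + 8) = l - 1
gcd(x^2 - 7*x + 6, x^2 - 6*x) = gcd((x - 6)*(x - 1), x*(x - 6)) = x - 6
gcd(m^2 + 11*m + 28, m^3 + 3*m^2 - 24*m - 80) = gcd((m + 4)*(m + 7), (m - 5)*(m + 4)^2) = m + 4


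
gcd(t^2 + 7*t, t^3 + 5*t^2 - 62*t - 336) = t + 7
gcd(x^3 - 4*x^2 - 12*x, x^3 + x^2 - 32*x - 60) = x^2 - 4*x - 12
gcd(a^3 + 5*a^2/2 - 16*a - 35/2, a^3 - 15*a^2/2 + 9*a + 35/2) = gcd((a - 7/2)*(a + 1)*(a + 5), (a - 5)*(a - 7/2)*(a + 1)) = a^2 - 5*a/2 - 7/2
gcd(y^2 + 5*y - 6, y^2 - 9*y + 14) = 1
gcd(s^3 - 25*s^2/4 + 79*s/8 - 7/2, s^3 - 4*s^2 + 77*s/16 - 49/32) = s^2 - 9*s/4 + 7/8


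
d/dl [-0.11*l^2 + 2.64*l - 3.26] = 2.64 - 0.22*l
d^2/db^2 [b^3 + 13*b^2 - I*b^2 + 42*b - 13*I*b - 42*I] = 6*b + 26 - 2*I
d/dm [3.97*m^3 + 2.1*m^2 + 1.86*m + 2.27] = 11.91*m^2 + 4.2*m + 1.86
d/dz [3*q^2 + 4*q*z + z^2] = 4*q + 2*z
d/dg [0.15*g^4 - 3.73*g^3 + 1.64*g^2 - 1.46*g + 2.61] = 0.6*g^3 - 11.19*g^2 + 3.28*g - 1.46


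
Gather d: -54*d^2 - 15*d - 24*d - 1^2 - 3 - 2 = -54*d^2 - 39*d - 6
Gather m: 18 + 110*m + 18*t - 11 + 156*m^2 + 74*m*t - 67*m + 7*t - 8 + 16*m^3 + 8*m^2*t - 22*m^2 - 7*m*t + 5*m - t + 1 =16*m^3 + m^2*(8*t + 134) + m*(67*t + 48) + 24*t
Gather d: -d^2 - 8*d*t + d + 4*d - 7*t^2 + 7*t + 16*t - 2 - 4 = -d^2 + d*(5 - 8*t) - 7*t^2 + 23*t - 6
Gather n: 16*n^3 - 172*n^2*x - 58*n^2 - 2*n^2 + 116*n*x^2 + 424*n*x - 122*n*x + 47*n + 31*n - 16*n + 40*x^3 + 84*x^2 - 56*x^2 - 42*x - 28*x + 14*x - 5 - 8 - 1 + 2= 16*n^3 + n^2*(-172*x - 60) + n*(116*x^2 + 302*x + 62) + 40*x^3 + 28*x^2 - 56*x - 12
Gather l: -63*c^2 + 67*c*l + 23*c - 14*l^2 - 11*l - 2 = -63*c^2 + 23*c - 14*l^2 + l*(67*c - 11) - 2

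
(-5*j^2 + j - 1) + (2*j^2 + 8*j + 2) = -3*j^2 + 9*j + 1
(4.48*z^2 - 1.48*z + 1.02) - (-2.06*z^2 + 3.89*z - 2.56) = 6.54*z^2 - 5.37*z + 3.58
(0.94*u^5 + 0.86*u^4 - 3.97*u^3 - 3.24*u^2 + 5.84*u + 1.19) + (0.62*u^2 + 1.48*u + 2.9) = 0.94*u^5 + 0.86*u^4 - 3.97*u^3 - 2.62*u^2 + 7.32*u + 4.09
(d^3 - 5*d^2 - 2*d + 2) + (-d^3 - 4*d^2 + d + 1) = -9*d^2 - d + 3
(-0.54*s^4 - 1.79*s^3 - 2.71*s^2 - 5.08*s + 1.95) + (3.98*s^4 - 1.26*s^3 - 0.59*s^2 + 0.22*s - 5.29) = 3.44*s^4 - 3.05*s^3 - 3.3*s^2 - 4.86*s - 3.34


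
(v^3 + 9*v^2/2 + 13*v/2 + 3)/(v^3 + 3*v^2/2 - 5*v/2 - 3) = (2*v + 3)/(2*v - 3)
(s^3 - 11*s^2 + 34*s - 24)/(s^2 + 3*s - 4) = (s^2 - 10*s + 24)/(s + 4)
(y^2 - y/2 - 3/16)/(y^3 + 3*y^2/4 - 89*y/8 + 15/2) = (4*y + 1)/(2*(2*y^2 + 3*y - 20))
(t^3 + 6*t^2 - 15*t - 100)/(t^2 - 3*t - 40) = (t^2 + t - 20)/(t - 8)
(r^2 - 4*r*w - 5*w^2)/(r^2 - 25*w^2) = (r + w)/(r + 5*w)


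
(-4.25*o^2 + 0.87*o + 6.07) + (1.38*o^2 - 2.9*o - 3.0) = -2.87*o^2 - 2.03*o + 3.07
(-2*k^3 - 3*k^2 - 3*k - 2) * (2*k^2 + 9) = -4*k^5 - 6*k^4 - 24*k^3 - 31*k^2 - 27*k - 18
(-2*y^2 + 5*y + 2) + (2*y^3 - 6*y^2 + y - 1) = 2*y^3 - 8*y^2 + 6*y + 1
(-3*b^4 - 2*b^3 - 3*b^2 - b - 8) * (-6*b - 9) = 18*b^5 + 39*b^4 + 36*b^3 + 33*b^2 + 57*b + 72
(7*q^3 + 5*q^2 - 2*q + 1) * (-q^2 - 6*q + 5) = -7*q^5 - 47*q^4 + 7*q^3 + 36*q^2 - 16*q + 5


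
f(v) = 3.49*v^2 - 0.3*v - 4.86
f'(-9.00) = -63.12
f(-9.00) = 280.53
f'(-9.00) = -63.12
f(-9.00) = 280.53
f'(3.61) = 24.90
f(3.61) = 39.54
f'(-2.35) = -16.70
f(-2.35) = 15.12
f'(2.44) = 16.73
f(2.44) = 15.19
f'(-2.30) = -16.35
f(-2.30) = 14.29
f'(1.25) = 8.42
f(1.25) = 0.22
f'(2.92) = 20.08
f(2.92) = 24.02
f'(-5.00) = -35.20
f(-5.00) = 83.89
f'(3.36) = 23.15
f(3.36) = 33.53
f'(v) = 6.98*v - 0.3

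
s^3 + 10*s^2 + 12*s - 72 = (s - 2)*(s + 6)^2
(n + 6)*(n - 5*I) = n^2 + 6*n - 5*I*n - 30*I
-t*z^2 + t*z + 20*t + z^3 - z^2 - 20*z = (-t + z)*(z - 5)*(z + 4)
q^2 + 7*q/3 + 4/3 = (q + 1)*(q + 4/3)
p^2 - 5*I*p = p*(p - 5*I)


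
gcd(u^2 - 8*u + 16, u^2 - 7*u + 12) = u - 4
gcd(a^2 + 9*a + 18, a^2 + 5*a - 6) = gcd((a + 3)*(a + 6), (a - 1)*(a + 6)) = a + 6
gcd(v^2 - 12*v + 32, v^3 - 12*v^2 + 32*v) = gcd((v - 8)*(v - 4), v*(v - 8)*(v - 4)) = v^2 - 12*v + 32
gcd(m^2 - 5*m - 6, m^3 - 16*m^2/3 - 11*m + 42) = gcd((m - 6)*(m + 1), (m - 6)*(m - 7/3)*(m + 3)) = m - 6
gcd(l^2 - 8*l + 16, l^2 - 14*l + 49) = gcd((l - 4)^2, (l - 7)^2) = 1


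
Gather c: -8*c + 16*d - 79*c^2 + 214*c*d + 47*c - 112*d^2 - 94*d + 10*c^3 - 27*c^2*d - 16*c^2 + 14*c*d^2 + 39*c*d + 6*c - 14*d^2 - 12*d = 10*c^3 + c^2*(-27*d - 95) + c*(14*d^2 + 253*d + 45) - 126*d^2 - 90*d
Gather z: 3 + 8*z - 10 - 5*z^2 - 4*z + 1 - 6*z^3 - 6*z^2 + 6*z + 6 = -6*z^3 - 11*z^2 + 10*z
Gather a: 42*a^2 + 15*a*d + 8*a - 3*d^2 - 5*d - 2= 42*a^2 + a*(15*d + 8) - 3*d^2 - 5*d - 2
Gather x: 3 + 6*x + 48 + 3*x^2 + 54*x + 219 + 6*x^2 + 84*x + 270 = 9*x^2 + 144*x + 540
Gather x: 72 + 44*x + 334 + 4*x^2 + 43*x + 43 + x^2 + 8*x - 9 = 5*x^2 + 95*x + 440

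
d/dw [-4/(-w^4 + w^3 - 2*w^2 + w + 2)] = 4*(-4*w^3 + 3*w^2 - 4*w + 1)/(-w^4 + w^3 - 2*w^2 + w + 2)^2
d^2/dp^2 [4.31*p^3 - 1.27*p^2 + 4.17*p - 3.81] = 25.86*p - 2.54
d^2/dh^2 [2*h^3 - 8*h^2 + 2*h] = 12*h - 16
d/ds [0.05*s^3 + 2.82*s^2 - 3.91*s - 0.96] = 0.15*s^2 + 5.64*s - 3.91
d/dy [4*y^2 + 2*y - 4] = 8*y + 2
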